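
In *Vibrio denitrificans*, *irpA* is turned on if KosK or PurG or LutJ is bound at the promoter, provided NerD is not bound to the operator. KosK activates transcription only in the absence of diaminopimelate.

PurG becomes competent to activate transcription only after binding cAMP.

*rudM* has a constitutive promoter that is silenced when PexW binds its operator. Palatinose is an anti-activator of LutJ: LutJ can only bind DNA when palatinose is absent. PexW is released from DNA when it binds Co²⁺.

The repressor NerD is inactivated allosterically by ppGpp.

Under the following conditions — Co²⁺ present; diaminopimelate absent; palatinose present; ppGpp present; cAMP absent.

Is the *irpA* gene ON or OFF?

Diaminopimelate is absent, so KosK is active.
cAMP is absent, so PurG is inactive.
ppGpp is present, so NerD is inactive.
Palatinose is present, so LutJ is inactive.
Activator KosK is present, so *irpA* is transcribed.

ON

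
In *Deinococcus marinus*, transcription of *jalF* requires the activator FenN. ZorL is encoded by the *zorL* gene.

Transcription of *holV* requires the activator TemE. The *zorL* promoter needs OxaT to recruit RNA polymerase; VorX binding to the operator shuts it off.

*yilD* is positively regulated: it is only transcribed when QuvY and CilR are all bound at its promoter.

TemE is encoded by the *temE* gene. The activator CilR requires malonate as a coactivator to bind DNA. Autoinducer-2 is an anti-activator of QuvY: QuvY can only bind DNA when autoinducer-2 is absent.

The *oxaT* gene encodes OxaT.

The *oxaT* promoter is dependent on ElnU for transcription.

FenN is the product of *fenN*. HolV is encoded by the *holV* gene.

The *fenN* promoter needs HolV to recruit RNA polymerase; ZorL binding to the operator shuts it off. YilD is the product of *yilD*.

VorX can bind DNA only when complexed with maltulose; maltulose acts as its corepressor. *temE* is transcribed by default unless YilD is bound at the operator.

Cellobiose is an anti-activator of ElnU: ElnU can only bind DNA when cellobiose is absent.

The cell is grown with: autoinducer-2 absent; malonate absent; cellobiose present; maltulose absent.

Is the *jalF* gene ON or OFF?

ON

Autoinducer-2 is absent, so QuvY is active.
Malonate is absent, so CilR is inactive.
Required activator CilR is absent, so *yilD* is not transcribed.
So YilD is not produced.
With no repressor bound, *temE* is transcribed.
So TemE is produced and active.
No repressor is bound and TemE is active, so *holV* is transcribed.
So HolV is produced and active.
Cellobiose is present, so ElnU is inactive.
Required activator ElnU is absent, so *oxaT* is not transcribed.
So OxaT is not produced.
Maltulose is absent, so VorX is inactive.
Required activator OxaT is absent, so *zorL* is not transcribed.
So ZorL is not produced.
No repressor is bound and HolV is active, so *fenN* is transcribed.
So FenN is produced and active.
No repressor is bound and FenN is active, so *jalF* is transcribed.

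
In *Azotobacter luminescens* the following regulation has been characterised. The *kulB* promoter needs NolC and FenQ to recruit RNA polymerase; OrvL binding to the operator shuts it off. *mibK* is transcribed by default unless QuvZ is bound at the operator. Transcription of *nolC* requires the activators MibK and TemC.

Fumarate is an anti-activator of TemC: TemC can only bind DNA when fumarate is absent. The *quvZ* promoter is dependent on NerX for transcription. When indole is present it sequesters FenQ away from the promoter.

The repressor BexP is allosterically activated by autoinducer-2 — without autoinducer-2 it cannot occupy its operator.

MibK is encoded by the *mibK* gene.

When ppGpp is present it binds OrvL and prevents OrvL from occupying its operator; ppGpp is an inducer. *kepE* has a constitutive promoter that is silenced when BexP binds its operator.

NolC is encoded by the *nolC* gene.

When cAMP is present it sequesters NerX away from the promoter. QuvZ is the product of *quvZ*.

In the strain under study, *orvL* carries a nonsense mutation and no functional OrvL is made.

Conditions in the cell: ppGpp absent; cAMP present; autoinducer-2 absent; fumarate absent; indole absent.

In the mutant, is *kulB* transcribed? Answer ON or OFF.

ON

OrvL is non-functional in this strain, so it has no effect.
cAMP is present, so NerX is inactive.
Required activator NerX is absent, so *quvZ* is not transcribed.
So QuvZ is not produced.
With no repressor bound, *mibK* is transcribed.
So MibK is produced and active.
Fumarate is absent, so TemC is active.
No repressor is bound and MibK and TemC are active, so *nolC* is transcribed.
So NolC is produced and active.
Indole is absent, so FenQ is active.
No repressor is bound and NolC and FenQ are active, so *kulB* is transcribed.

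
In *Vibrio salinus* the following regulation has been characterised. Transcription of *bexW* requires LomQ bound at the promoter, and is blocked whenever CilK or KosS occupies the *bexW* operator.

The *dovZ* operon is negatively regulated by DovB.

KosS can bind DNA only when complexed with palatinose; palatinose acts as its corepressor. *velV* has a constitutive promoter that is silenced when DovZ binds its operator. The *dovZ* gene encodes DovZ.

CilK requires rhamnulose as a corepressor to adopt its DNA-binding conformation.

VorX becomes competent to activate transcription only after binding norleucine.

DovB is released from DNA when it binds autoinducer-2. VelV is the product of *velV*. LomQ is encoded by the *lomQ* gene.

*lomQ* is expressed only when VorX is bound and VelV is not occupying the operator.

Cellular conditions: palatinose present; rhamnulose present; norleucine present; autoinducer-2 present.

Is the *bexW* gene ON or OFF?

OFF

Autoinducer-2 is present, so DovB is inactive.
With no repressor bound, *dovZ* is transcribed.
So DovZ is produced and active.
With repressor DovZ bound, *velV* is not transcribed.
So VelV is not produced.
Norleucine is present, so VorX is active.
No repressor is bound and VorX is active, so *lomQ* is transcribed.
So LomQ is produced and active.
Rhamnulose is present, so CilK is active.
Palatinose is present, so KosS is active.
With repressor CilK bound, *bexW* is not transcribed.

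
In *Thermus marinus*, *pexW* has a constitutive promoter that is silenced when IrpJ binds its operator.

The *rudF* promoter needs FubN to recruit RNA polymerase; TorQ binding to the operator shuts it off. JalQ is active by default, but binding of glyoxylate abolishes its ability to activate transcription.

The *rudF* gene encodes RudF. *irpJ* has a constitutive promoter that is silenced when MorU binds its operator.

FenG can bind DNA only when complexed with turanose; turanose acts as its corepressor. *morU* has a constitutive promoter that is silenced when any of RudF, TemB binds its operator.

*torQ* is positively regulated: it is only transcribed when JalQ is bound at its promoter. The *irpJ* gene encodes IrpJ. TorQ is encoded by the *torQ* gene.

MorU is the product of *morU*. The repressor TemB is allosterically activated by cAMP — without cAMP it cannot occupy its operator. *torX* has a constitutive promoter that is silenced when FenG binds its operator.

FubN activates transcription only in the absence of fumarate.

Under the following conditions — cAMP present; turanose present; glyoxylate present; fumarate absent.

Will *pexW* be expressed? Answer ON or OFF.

Glyoxylate is present, so JalQ is inactive.
Required activator JalQ is absent, so *torQ* is not transcribed.
So TorQ is not produced.
Fumarate is absent, so FubN is active.
No repressor is bound and FubN is active, so *rudF* is transcribed.
So RudF is produced and active.
cAMP is present, so TemB is active.
With repressor RudF bound, *morU* is not transcribed.
So MorU is not produced.
With no repressor bound, *irpJ* is transcribed.
So IrpJ is produced and active.
With repressor IrpJ bound, *pexW* is not transcribed.

OFF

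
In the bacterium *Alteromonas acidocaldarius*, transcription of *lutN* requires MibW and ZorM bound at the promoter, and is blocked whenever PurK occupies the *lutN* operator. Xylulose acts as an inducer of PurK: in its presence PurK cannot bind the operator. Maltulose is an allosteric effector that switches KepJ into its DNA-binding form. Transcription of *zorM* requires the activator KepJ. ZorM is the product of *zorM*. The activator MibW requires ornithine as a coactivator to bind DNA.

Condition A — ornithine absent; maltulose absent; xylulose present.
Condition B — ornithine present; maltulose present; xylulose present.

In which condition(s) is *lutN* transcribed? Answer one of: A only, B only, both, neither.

Condition A:
Ornithine is absent, so MibW is inactive.
Maltulose is absent, so KepJ is inactive.
Required activator KepJ is absent, so *zorM* is not transcribed.
So ZorM is not produced.
Xylulose is present, so PurK is inactive.
Required activator MibW is absent, so *lutN* is not transcribed.
→ *lutN* is OFF in A.
Condition B:
Ornithine is present, so MibW is active.
Maltulose is present, so KepJ is active.
No repressor is bound and KepJ is active, so *zorM* is transcribed.
So ZorM is produced and active.
Xylulose is present, so PurK is inactive.
No repressor is bound and MibW and ZorM are active, so *lutN* is transcribed.
→ *lutN* is ON in B.

B only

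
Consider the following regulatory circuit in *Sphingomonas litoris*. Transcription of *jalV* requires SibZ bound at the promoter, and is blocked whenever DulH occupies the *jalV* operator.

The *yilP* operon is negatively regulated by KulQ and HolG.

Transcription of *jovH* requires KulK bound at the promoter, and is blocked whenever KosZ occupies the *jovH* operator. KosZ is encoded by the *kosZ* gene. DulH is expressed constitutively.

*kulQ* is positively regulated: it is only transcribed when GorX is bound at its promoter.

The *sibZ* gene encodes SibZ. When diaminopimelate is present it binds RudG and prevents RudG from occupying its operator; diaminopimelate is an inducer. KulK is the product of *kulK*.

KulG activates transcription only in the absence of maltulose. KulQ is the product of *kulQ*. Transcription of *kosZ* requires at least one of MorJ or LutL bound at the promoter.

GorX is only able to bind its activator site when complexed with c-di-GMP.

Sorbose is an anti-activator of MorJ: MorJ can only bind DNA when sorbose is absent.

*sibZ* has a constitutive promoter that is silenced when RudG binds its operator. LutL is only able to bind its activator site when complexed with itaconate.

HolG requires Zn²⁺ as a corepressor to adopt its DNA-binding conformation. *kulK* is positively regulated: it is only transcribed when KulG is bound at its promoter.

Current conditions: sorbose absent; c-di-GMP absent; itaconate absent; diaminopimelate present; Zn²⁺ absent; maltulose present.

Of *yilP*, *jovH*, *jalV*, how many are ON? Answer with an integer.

1

c-di-GMP is absent, so GorX is inactive.
Required activator GorX is absent, so *kulQ* is not transcribed.
So KulQ is not produced.
Zn²⁺ is absent, so HolG is inactive.
With no repressor bound, *yilP* is transcribed.
→ *yilP* is ON.
Sorbose is absent, so MorJ is active.
Itaconate is absent, so LutL is inactive.
Activator MorJ is present, so *kosZ* is transcribed.
So KosZ is produced and active.
Maltulose is present, so KulG is inactive.
Required activator KulG is absent, so *kulK* is not transcribed.
So KulK is not produced.
With repressor KosZ bound, *jovH* is not transcribed.
→ *jovH* is OFF.
DulH is produced constitutively and is active.
Diaminopimelate is present, so RudG is inactive.
With no repressor bound, *sibZ* is transcribed.
So SibZ is produced and active.
With repressor DulH bound, *jalV* is not transcribed.
→ *jalV* is OFF.
1 of the 3 genes is transcribed.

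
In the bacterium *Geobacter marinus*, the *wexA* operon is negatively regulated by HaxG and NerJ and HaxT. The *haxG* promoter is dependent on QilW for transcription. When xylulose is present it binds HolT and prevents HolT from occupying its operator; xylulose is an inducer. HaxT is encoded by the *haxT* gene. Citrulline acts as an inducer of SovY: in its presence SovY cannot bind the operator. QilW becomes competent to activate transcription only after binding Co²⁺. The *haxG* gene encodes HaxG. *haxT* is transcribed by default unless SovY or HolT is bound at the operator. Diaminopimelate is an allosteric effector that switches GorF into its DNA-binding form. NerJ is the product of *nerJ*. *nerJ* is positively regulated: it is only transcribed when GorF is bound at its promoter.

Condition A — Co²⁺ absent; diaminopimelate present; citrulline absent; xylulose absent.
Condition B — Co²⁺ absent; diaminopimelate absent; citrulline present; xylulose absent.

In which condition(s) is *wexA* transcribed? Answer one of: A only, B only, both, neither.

B only

Condition A:
Co²⁺ is absent, so QilW is inactive.
Required activator QilW is absent, so *haxG* is not transcribed.
So HaxG is not produced.
Diaminopimelate is present, so GorF is active.
No repressor is bound and GorF is active, so *nerJ* is transcribed.
So NerJ is produced and active.
Citrulline is absent, so SovY is active.
Xylulose is absent, so HolT is active.
With repressor SovY bound, *haxT* is not transcribed.
So HaxT is not produced.
With repressor NerJ bound, *wexA* is not transcribed.
→ *wexA* is OFF in A.
Condition B:
Co²⁺ is absent, so QilW is inactive.
Required activator QilW is absent, so *haxG* is not transcribed.
So HaxG is not produced.
Diaminopimelate is absent, so GorF is inactive.
Required activator GorF is absent, so *nerJ* is not transcribed.
So NerJ is not produced.
Citrulline is present, so SovY is inactive.
Xylulose is absent, so HolT is active.
With repressor HolT bound, *haxT* is not transcribed.
So HaxT is not produced.
With no repressor bound, *wexA* is transcribed.
→ *wexA* is ON in B.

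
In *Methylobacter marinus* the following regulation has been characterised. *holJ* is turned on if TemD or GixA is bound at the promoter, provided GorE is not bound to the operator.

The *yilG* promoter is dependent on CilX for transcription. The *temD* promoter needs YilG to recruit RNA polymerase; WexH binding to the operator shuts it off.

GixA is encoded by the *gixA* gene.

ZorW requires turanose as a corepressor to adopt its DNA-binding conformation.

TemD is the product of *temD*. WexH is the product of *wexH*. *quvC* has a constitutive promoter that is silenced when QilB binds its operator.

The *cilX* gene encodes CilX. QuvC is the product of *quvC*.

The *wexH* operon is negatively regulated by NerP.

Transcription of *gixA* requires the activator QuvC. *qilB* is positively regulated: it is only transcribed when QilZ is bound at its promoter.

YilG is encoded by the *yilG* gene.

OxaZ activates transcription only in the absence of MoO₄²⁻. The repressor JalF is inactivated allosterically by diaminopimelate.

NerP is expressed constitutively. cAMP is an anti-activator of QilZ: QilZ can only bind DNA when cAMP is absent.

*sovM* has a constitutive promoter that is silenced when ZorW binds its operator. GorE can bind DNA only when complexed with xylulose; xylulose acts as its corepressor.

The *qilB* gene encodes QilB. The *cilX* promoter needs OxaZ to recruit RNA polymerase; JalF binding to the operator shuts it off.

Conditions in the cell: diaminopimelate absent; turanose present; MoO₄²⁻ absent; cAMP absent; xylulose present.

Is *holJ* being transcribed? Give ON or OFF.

OFF

Xylulose is present, so GorE is active.
NerP is produced constitutively and is active.
With repressor NerP bound, *wexH* is not transcribed.
So WexH is not produced.
Diaminopimelate is absent, so JalF is active.
MoO₄²⁻ is absent, so OxaZ is active.
With repressor JalF bound, *cilX* is not transcribed.
So CilX is not produced.
Required activator CilX is absent, so *yilG* is not transcribed.
So YilG is not produced.
Required activator YilG is absent, so *temD* is not transcribed.
So TemD is not produced.
cAMP is absent, so QilZ is active.
No repressor is bound and QilZ is active, so *qilB* is transcribed.
So QilB is produced and active.
With repressor QilB bound, *quvC* is not transcribed.
So QuvC is not produced.
Required activator QuvC is absent, so *gixA* is not transcribed.
So GixA is not produced.
With repressor GorE bound, *holJ* is not transcribed.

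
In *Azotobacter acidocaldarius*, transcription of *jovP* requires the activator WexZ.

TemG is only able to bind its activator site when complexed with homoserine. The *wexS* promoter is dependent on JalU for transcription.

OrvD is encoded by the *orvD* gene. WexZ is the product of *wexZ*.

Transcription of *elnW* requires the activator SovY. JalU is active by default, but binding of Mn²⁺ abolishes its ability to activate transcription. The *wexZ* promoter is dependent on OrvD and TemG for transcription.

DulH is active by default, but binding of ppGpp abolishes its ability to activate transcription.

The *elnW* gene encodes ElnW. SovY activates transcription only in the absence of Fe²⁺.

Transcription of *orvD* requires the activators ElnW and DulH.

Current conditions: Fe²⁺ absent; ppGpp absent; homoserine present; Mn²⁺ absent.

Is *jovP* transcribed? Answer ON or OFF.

ON

Fe²⁺ is absent, so SovY is active.
No repressor is bound and SovY is active, so *elnW* is transcribed.
So ElnW is produced and active.
ppGpp is absent, so DulH is active.
No repressor is bound and ElnW and DulH are active, so *orvD* is transcribed.
So OrvD is produced and active.
Homoserine is present, so TemG is active.
No repressor is bound and OrvD and TemG are active, so *wexZ* is transcribed.
So WexZ is produced and active.
No repressor is bound and WexZ is active, so *jovP* is transcribed.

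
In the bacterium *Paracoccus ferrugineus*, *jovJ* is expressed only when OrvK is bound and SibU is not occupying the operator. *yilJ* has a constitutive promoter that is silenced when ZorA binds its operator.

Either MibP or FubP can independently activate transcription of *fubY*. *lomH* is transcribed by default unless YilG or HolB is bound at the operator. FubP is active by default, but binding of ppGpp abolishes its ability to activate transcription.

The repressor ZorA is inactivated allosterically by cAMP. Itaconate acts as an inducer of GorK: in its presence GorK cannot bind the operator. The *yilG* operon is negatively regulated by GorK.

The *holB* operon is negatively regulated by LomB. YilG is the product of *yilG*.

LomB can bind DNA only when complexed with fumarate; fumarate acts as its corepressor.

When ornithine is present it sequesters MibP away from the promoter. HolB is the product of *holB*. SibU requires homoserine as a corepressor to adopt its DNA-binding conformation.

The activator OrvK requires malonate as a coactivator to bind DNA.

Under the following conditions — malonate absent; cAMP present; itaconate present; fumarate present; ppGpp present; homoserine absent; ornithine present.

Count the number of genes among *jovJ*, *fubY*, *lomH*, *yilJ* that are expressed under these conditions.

Malonate is absent, so OrvK is inactive.
Homoserine is absent, so SibU is inactive.
Required activator OrvK is absent, so *jovJ* is not transcribed.
→ *jovJ* is OFF.
Ornithine is present, so MibP is inactive.
ppGpp is present, so FubP is inactive.
No activator is available at the *fubY* promoter, so *fubY* is not transcribed.
→ *fubY* is OFF.
Itaconate is present, so GorK is inactive.
With no repressor bound, *yilG* is transcribed.
So YilG is produced and active.
Fumarate is present, so LomB is active.
With repressor LomB bound, *holB* is not transcribed.
So HolB is not produced.
With repressor YilG bound, *lomH* is not transcribed.
→ *lomH* is OFF.
cAMP is present, so ZorA is inactive.
With no repressor bound, *yilJ* is transcribed.
→ *yilJ* is ON.
1 of the 4 genes is transcribed.

1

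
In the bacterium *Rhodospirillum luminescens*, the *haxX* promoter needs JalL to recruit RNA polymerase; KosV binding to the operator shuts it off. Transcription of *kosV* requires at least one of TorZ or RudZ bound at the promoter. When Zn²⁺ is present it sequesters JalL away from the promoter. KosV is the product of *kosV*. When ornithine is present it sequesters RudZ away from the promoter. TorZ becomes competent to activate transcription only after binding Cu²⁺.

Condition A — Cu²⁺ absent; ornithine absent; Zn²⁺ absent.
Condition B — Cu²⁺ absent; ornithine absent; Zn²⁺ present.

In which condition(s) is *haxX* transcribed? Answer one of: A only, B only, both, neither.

neither

Condition A:
Cu²⁺ is absent, so TorZ is inactive.
Ornithine is absent, so RudZ is active.
Activator RudZ is present, so *kosV* is transcribed.
So KosV is produced and active.
Zn²⁺ is absent, so JalL is active.
With repressor KosV bound, *haxX* is not transcribed.
→ *haxX* is OFF in A.
Condition B:
Cu²⁺ is absent, so TorZ is inactive.
Ornithine is absent, so RudZ is active.
Activator RudZ is present, so *kosV* is transcribed.
So KosV is produced and active.
Zn²⁺ is present, so JalL is inactive.
With repressor KosV bound, *haxX* is not transcribed.
→ *haxX* is OFF in B.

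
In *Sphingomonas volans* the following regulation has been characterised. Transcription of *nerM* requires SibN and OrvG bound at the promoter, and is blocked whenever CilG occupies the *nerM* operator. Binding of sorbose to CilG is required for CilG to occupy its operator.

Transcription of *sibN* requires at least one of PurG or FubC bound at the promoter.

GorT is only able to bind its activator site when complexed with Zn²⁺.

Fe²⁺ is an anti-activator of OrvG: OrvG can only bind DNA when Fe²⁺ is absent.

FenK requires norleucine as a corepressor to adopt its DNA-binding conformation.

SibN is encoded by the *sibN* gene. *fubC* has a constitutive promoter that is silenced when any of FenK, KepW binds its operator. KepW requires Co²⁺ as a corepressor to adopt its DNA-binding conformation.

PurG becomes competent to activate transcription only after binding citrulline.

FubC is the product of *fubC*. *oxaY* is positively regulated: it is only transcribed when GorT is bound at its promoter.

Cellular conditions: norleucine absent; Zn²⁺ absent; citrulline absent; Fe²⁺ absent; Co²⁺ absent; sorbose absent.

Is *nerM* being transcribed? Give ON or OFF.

ON

Citrulline is absent, so PurG is inactive.
Norleucine is absent, so FenK is inactive.
Co²⁺ is absent, so KepW is inactive.
With no repressor bound, *fubC* is transcribed.
So FubC is produced and active.
Activator FubC is present, so *sibN* is transcribed.
So SibN is produced and active.
Fe²⁺ is absent, so OrvG is active.
Sorbose is absent, so CilG is inactive.
No repressor is bound and SibN and OrvG are active, so *nerM* is transcribed.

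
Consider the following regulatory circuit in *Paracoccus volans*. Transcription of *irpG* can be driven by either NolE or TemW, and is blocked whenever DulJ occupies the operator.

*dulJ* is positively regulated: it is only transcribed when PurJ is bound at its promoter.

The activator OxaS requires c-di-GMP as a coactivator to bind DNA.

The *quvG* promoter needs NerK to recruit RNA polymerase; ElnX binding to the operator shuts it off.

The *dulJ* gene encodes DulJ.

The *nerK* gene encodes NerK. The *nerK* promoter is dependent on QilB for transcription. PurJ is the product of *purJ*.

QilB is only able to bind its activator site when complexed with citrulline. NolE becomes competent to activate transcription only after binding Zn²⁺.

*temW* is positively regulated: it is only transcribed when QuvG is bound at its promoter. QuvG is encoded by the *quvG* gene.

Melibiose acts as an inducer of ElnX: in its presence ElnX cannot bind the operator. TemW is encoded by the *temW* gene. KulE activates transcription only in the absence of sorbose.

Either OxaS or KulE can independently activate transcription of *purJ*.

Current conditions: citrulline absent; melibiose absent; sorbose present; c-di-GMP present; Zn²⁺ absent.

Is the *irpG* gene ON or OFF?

OFF

c-di-GMP is present, so OxaS is active.
Sorbose is present, so KulE is inactive.
Activator OxaS is present, so *purJ* is transcribed.
So PurJ is produced and active.
No repressor is bound and PurJ is active, so *dulJ* is transcribed.
So DulJ is produced and active.
Zn²⁺ is absent, so NolE is inactive.
Melibiose is absent, so ElnX is active.
Citrulline is absent, so QilB is inactive.
Required activator QilB is absent, so *nerK* is not transcribed.
So NerK is not produced.
With repressor ElnX bound, *quvG* is not transcribed.
So QuvG is not produced.
Required activator QuvG is absent, so *temW* is not transcribed.
So TemW is not produced.
With repressor DulJ bound, *irpG* is not transcribed.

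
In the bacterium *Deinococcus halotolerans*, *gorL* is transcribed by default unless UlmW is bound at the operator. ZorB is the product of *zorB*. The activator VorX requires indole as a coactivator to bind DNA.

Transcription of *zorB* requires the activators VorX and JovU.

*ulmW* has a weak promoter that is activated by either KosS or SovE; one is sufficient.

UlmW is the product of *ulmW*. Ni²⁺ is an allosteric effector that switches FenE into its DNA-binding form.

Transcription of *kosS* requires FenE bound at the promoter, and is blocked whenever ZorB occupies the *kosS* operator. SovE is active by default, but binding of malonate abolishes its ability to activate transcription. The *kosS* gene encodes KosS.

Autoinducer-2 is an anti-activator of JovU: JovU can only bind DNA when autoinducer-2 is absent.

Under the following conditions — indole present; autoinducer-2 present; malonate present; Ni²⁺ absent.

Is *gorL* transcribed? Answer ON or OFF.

Indole is present, so VorX is active.
Autoinducer-2 is present, so JovU is inactive.
Required activator JovU is absent, so *zorB* is not transcribed.
So ZorB is not produced.
Ni²⁺ is absent, so FenE is inactive.
Required activator FenE is absent, so *kosS* is not transcribed.
So KosS is not produced.
Malonate is present, so SovE is inactive.
No activator is available at the *ulmW* promoter, so *ulmW* is not transcribed.
So UlmW is not produced.
With no repressor bound, *gorL* is transcribed.

ON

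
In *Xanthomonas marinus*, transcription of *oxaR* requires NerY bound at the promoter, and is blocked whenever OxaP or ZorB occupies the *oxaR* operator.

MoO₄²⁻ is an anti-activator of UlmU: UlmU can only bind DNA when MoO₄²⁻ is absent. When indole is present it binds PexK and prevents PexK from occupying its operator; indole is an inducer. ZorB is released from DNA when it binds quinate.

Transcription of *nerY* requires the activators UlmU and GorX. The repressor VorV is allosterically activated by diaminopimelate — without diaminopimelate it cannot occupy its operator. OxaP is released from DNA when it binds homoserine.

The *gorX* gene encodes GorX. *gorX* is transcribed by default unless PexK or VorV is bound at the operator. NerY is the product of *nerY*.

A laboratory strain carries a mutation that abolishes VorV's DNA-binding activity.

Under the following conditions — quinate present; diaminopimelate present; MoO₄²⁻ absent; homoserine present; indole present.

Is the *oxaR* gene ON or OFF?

ON

Homoserine is present, so OxaP is inactive.
Quinate is present, so ZorB is inactive.
MoO₄²⁻ is absent, so UlmU is active.
Indole is present, so PexK is inactive.
VorV is non-functional in this strain, so it has no effect.
With no repressor bound, *gorX* is transcribed.
So GorX is produced and active.
No repressor is bound and UlmU and GorX are active, so *nerY* is transcribed.
So NerY is produced and active.
No repressor is bound and NerY is active, so *oxaR* is transcribed.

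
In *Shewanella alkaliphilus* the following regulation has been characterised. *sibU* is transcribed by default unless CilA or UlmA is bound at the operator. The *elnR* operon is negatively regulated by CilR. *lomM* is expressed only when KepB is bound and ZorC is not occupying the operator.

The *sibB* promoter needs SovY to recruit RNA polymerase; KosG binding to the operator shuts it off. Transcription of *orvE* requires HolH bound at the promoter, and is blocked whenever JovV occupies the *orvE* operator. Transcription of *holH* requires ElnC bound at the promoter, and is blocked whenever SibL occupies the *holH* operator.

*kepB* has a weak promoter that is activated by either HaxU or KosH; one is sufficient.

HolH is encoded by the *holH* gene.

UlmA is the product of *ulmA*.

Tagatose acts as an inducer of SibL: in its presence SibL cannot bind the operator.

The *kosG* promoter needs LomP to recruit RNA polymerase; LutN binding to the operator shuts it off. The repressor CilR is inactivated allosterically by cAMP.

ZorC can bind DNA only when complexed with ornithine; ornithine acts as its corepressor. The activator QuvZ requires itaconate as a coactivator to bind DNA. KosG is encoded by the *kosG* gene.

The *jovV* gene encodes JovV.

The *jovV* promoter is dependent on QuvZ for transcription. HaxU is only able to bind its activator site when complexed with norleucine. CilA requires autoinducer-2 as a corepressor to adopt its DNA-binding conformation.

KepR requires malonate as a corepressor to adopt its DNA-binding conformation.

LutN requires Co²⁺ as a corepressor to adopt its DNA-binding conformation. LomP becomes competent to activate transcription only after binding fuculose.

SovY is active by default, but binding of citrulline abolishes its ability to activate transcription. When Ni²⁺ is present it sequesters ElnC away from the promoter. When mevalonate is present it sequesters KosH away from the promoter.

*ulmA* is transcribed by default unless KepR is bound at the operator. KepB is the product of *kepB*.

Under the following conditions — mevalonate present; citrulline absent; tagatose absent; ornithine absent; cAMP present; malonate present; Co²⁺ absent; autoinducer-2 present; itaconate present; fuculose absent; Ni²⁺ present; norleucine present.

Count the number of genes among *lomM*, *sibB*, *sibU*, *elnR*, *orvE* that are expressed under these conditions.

Norleucine is present, so HaxU is active.
Mevalonate is present, so KosH is inactive.
Activator HaxU is present, so *kepB* is transcribed.
So KepB is produced and active.
Ornithine is absent, so ZorC is inactive.
No repressor is bound and KepB is active, so *lomM* is transcribed.
→ *lomM* is ON.
Co²⁺ is absent, so LutN is inactive.
Fuculose is absent, so LomP is inactive.
Required activator LomP is absent, so *kosG* is not transcribed.
So KosG is not produced.
Citrulline is absent, so SovY is active.
No repressor is bound and SovY is active, so *sibB* is transcribed.
→ *sibB* is ON.
Autoinducer-2 is present, so CilA is active.
Malonate is present, so KepR is active.
With repressor KepR bound, *ulmA* is not transcribed.
So UlmA is not produced.
With repressor CilA bound, *sibU* is not transcribed.
→ *sibU* is OFF.
cAMP is present, so CilR is inactive.
With no repressor bound, *elnR* is transcribed.
→ *elnR* is ON.
Ni²⁺ is present, so ElnC is inactive.
Tagatose is absent, so SibL is active.
With repressor SibL bound, *holH* is not transcribed.
So HolH is not produced.
Itaconate is present, so QuvZ is active.
No repressor is bound and QuvZ is active, so *jovV* is transcribed.
So JovV is produced and active.
With repressor JovV bound, *orvE* is not transcribed.
→ *orvE* is OFF.
3 of the 5 genes are transcribed.

3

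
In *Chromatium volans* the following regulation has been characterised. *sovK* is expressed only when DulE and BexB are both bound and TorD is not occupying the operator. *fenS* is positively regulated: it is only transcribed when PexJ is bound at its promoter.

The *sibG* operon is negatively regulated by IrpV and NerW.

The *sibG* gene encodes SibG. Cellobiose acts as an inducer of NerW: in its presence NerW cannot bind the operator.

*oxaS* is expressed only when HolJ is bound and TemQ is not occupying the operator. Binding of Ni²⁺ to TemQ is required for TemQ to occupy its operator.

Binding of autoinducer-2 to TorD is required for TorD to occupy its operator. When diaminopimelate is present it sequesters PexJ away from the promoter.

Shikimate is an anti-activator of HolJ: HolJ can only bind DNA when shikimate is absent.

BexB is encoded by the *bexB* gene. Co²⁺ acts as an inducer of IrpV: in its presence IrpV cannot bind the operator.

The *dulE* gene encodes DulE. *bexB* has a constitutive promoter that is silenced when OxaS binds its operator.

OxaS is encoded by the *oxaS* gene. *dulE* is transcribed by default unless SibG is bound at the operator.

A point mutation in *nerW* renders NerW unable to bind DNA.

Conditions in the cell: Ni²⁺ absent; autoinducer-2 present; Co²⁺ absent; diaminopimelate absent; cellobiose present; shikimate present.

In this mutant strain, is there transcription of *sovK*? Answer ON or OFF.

OFF

Autoinducer-2 is present, so TorD is active.
Co²⁺ is absent, so IrpV is active.
NerW is non-functional in this strain, so it has no effect.
With repressor IrpV bound, *sibG* is not transcribed.
So SibG is not produced.
With no repressor bound, *dulE* is transcribed.
So DulE is produced and active.
Shikimate is present, so HolJ is inactive.
Ni²⁺ is absent, so TemQ is inactive.
Required activator HolJ is absent, so *oxaS* is not transcribed.
So OxaS is not produced.
With no repressor bound, *bexB* is transcribed.
So BexB is produced and active.
With repressor TorD bound, *sovK* is not transcribed.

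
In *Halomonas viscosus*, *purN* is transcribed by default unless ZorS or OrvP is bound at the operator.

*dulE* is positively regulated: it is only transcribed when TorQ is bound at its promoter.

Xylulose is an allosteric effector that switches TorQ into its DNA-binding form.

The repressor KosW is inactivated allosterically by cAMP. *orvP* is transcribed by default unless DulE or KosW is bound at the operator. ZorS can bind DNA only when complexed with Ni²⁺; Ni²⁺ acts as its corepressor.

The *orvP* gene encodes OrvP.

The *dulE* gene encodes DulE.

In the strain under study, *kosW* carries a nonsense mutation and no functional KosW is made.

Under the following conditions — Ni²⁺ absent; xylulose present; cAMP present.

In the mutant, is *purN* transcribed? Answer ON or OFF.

ON

Ni²⁺ is absent, so ZorS is inactive.
Xylulose is present, so TorQ is active.
No repressor is bound and TorQ is active, so *dulE* is transcribed.
So DulE is produced and active.
KosW is non-functional in this strain, so it has no effect.
With repressor DulE bound, *orvP* is not transcribed.
So OrvP is not produced.
With no repressor bound, *purN* is transcribed.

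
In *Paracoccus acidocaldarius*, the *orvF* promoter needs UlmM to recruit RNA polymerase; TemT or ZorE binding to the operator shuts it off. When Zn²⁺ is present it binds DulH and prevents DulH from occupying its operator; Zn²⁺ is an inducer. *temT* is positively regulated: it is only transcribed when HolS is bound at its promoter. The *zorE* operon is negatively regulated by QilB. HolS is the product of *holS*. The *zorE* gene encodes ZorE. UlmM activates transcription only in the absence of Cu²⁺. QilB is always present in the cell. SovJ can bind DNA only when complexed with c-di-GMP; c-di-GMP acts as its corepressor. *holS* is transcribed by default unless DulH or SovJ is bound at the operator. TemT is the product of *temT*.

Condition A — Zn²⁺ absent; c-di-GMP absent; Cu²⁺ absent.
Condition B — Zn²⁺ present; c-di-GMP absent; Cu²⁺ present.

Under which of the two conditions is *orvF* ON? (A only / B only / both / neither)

Condition A:
Zn²⁺ is absent, so DulH is active.
c-di-GMP is absent, so SovJ is inactive.
With repressor DulH bound, *holS* is not transcribed.
So HolS is not produced.
Required activator HolS is absent, so *temT* is not transcribed.
So TemT is not produced.
Cu²⁺ is absent, so UlmM is active.
QilB is produced constitutively and is active.
With repressor QilB bound, *zorE* is not transcribed.
So ZorE is not produced.
No repressor is bound and UlmM is active, so *orvF* is transcribed.
→ *orvF* is ON in A.
Condition B:
Zn²⁺ is present, so DulH is inactive.
c-di-GMP is absent, so SovJ is inactive.
With no repressor bound, *holS* is transcribed.
So HolS is produced and active.
No repressor is bound and HolS is active, so *temT* is transcribed.
So TemT is produced and active.
Cu²⁺ is present, so UlmM is inactive.
QilB is produced constitutively and is active.
With repressor QilB bound, *zorE* is not transcribed.
So ZorE is not produced.
With repressor TemT bound, *orvF* is not transcribed.
→ *orvF* is OFF in B.

A only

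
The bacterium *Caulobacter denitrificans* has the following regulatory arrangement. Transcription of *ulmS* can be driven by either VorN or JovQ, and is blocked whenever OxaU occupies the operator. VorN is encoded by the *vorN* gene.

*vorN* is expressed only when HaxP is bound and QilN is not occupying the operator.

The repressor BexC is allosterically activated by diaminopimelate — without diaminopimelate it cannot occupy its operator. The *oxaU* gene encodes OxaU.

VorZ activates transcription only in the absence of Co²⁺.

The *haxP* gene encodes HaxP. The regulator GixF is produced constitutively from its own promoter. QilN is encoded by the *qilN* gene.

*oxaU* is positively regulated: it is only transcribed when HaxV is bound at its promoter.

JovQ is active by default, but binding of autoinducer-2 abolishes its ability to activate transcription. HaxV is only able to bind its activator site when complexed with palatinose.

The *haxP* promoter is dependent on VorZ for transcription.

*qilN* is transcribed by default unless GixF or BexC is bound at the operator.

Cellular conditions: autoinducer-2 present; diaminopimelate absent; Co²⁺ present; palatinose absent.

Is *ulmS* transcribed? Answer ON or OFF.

OFF

Palatinose is absent, so HaxV is inactive.
Required activator HaxV is absent, so *oxaU* is not transcribed.
So OxaU is not produced.
Co²⁺ is present, so VorZ is inactive.
Required activator VorZ is absent, so *haxP* is not transcribed.
So HaxP is not produced.
GixF is produced constitutively and is active.
Diaminopimelate is absent, so BexC is inactive.
With repressor GixF bound, *qilN* is not transcribed.
So QilN is not produced.
Required activator HaxP is absent, so *vorN* is not transcribed.
So VorN is not produced.
Autoinducer-2 is present, so JovQ is inactive.
No activator is available at the *ulmS* promoter, so *ulmS* is not transcribed.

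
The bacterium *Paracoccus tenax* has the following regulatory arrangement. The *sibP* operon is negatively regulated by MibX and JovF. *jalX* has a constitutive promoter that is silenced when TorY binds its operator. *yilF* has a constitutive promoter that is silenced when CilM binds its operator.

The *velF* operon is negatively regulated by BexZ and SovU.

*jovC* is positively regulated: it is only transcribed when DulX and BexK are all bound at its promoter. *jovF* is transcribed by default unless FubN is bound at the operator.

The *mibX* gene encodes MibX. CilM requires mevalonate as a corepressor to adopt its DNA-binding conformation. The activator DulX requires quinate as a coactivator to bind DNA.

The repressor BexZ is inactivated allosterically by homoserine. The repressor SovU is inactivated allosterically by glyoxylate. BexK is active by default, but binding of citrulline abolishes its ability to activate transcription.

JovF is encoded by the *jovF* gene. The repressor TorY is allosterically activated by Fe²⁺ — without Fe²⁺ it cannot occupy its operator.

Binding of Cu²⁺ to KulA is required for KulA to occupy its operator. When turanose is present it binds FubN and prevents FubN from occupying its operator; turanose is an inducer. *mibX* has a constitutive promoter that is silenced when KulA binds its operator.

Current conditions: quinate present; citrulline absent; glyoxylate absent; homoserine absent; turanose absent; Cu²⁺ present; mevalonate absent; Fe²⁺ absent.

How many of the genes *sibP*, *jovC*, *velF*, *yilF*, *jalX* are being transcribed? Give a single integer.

4

Cu²⁺ is present, so KulA is active.
With repressor KulA bound, *mibX* is not transcribed.
So MibX is not produced.
Turanose is absent, so FubN is active.
With repressor FubN bound, *jovF* is not transcribed.
So JovF is not produced.
With no repressor bound, *sibP* is transcribed.
→ *sibP* is ON.
Quinate is present, so DulX is active.
Citrulline is absent, so BexK is active.
No repressor is bound and DulX and BexK are active, so *jovC* is transcribed.
→ *jovC* is ON.
Homoserine is absent, so BexZ is active.
Glyoxylate is absent, so SovU is active.
With repressor BexZ bound, *velF* is not transcribed.
→ *velF* is OFF.
Mevalonate is absent, so CilM is inactive.
With no repressor bound, *yilF* is transcribed.
→ *yilF* is ON.
Fe²⁺ is absent, so TorY is inactive.
With no repressor bound, *jalX* is transcribed.
→ *jalX* is ON.
4 of the 5 genes are transcribed.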